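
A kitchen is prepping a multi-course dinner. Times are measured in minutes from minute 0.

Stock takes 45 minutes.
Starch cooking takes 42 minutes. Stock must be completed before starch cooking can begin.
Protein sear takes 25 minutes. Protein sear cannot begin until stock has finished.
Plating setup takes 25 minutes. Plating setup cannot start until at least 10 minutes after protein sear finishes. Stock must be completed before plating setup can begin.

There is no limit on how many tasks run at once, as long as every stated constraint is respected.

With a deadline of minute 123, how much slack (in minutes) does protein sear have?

18

Stock has no prerequisites, so it starts at minute 0 and finishes at minute 45.
After stock (finishes minute 45), protein sear can start at minute 45 and finishes at minute 70.

Working backward from the deadline:
To finish by minute 123, plating setup (duration 25) must start no later than minute 98.
Protein sear must finish before plating setup (must start by minute 98, minus 10-minute gap → minute 88). With a 25-minute duration, protein sear must start by 88 − 25 = minute 63.
So protein sear can start as early as minute 45 and as late as minute 63, giving 63 − 45 = 18 minutes of slack.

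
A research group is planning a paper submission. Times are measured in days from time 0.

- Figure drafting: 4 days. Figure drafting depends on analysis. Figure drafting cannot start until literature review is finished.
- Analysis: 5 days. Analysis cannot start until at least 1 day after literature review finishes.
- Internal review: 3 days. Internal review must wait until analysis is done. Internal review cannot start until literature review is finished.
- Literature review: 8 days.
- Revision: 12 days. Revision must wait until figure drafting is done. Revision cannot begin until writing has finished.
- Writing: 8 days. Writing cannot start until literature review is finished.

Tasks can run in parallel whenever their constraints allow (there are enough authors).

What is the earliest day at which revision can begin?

18

Literature review has no prerequisites, so it starts at day 0 and finishes at day 8.
Writing waits on literature review (finishes day 8), so it starts at day 8 and finishes at 8 + 8 = day 16.
Analysis waits on literature review (finishes day 8, plus 1-day gap → day 9), so it starts at day 9 and finishes at 9 + 5 = day 14.
For figure drafting: analysis (finishes day 14); literature review (finishes day 8). Taking the maximum gives a start of day 14, and it finishes at 14 + 4 = day 18.
Revision waits on figure drafting (finishes day 18); writing (finishes day 16). The latest of these is day 18, which is the earliest revision can start.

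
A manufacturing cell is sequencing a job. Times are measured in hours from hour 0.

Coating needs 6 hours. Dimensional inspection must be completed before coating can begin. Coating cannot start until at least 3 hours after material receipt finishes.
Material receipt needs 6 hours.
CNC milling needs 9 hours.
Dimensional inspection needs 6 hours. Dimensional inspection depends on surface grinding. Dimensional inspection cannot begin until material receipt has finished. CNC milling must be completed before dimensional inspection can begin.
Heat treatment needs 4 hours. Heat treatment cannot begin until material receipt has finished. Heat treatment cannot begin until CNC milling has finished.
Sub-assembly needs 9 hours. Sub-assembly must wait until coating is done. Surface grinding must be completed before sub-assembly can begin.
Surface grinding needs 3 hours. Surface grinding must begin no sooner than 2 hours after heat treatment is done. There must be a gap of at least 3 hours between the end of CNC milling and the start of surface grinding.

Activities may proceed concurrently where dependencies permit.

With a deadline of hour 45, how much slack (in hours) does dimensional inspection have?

6

Nothing blocks CNC milling, so it runs from hour 0 to hour 9.
Material receipt can start immediately at hour 0; it finishes at hour 6.
Heat treatment has to wait for material receipt (finishes hour 6); CNC milling (finishes hour 9). The latest of these is hour 9, so heat treatment runs hour 9 to 9 + 4 = hour 13.
Surface grinding has to wait for heat treatment (finishes hour 13, plus 2-hour gap → hour 15); CNC milling (finishes hour 9, plus 3-hour gap → hour 12). The latest of these is hour 15, so surface grinding runs hour 15 to 15 + 3 = hour 18.
Dimensional inspection has to wait for surface grinding (finishes hour 18); material receipt (finishes hour 6); CNC milling (finishes hour 9). The latest of these is hour 18, so dimensional inspection runs hour 18 to 18 + 6 = hour 24.

Working backward from the deadline:
To finish by hour 45, sub-assembly (duration 9) must start no later than hour 36.
Since sub-assembly (must start by hour 36) depends on it, coating must finish by hour 36. Backing off its 6-hour duration gives a latest start of hour 30.
Since coating (must start by hour 30) depends on it, dimensional inspection must finish by hour 30. Backing off its 6-hour duration gives a latest start of hour 24.
So dimensional inspection can start as early as hour 18 and as late as hour 24, giving 24 − 18 = 6 hours of slack.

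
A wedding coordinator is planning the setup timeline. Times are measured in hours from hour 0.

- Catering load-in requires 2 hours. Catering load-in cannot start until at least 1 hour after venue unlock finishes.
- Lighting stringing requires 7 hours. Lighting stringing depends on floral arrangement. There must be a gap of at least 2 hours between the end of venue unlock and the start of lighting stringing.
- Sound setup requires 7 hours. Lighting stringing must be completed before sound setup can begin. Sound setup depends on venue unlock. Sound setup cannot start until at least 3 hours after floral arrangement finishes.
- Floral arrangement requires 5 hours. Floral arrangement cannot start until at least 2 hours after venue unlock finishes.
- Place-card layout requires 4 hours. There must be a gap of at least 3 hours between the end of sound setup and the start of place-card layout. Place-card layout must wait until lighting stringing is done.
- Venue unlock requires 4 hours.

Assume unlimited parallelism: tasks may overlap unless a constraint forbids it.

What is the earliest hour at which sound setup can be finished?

Nothing blocks venue unlock, so it runs from hour 0 to hour 4.
After venue unlock (finishes hour 4, plus 2-hour gap → hour 6), floral arrangement can start at hour 6 and finishes at hour 11.
For lighting stringing: floral arrangement (finishes hour 11); venue unlock (finishes hour 4, plus 2-hour gap → hour 6). Taking the maximum gives a start of hour 11, and it finishes at 11 + 7 = hour 18.
Sound setup has to wait for lighting stringing (finishes hour 18); venue unlock (finishes hour 4); floral arrangement (finishes hour 11, plus 3-hour gap → hour 14). The latest of these is hour 18, so sound setup runs hour 18 to 18 + 7 = hour 25.

25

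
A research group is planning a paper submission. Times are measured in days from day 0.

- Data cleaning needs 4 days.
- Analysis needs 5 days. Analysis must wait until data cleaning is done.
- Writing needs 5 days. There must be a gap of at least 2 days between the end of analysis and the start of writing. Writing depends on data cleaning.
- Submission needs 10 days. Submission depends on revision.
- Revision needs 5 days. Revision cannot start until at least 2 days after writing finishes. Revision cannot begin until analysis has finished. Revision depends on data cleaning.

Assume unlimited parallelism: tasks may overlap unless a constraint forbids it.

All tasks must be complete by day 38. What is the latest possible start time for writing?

To finish by day 38, submission (duration 10) must start no later than day 28.
Revision must finish before submission (must start by day 28). With a 5-day duration, revision must start by 28 − 5 = day 23.
Since revision (must start by day 23, minus 2-day gap → day 21) depends on it, writing must finish by day 21. Backing off its 5-day duration gives a latest start of day 16.

16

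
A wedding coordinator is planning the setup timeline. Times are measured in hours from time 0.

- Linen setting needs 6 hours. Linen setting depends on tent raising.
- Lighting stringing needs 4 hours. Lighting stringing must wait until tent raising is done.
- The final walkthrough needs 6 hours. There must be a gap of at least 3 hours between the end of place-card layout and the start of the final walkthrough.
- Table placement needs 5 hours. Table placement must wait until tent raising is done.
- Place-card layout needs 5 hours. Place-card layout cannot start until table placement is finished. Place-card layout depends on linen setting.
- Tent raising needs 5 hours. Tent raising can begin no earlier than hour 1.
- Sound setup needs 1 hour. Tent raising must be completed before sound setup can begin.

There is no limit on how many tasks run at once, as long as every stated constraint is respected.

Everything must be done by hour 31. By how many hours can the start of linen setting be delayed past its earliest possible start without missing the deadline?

5

Tent raising cannot begin until its own release at hour 1. It runs from hour 1 to 1 + 5 = hour 6.
Linen setting waits on tent raising (finishes hour 6), so it starts at hour 6 and finishes at 6 + 6 = hour 12.

Working backward from the deadline:
To finish by hour 31, the final walkthrough (duration 6) must start no later than hour 25.
Place-card layout must finish before the final walkthrough (must start by hour 25, minus 3-hour gap → hour 22). With a 5-hour duration, place-card layout must start by 22 − 5 = hour 17.
Linen setting feeds into place-card layout (must start by hour 17); so linen setting must finish by hour 17 and therefore start by hour 11.
So linen setting can start as early as hour 6 and as late as hour 11, giving 11 − 6 = 5 hours of slack.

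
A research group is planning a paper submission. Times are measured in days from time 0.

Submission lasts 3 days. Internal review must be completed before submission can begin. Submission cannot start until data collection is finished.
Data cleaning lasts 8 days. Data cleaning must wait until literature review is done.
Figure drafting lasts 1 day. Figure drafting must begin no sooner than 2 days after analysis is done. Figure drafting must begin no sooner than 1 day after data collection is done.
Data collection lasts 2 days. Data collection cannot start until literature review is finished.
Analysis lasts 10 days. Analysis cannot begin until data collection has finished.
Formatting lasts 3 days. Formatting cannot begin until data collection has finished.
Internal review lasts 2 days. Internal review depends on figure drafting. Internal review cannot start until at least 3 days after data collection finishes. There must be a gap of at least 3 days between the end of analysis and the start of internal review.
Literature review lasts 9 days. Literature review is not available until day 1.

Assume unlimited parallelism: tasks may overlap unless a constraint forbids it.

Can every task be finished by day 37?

Literature review waits on its own release at day 1, so it starts at day 1 and finishes at 1 + 9 = day 10.
After literature review (finishes day 10), data cleaning can start at day 10 and finishes at day 18.
After literature review (finishes day 10), data collection can start at day 10 and finishes at day 12.
Formatting cannot begin until data collection (finishes day 12). It runs from day 12 to 12 + 3 = day 15.
Analysis waits on data collection (finishes day 12), so it starts at day 12 and finishes at 12 + 10 = day 22.
For figure drafting: analysis (finishes day 22, plus 2-day gap → day 24); data collection (finishes day 12, plus 1-day gap → day 13). Taking the maximum gives a start of day 24, and it finishes at 24 + 1 = day 25.
For internal review: figure drafting (finishes day 25); data collection (finishes day 12, plus 3-day gap → day 15); analysis (finishes day 22, plus 3-day gap → day 25). Taking the maximum gives a start of day 25, and it finishes at 25 + 2 = day 27.
For submission: internal review (finishes day 27); data collection (finishes day 12). Taking the maximum gives a start of day 27, and it finishes at 27 + 3 = day 30.
Every task is finished by day 30, which is no later than the deadline of 37, so the schedule is feasible.

Yes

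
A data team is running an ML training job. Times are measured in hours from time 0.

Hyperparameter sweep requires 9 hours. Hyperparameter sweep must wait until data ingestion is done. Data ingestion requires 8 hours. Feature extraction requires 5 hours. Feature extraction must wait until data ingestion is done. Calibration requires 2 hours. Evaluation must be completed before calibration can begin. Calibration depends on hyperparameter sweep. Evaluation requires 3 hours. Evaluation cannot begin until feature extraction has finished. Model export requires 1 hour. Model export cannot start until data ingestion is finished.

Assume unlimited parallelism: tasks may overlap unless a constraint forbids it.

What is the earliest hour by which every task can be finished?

19

Data ingestion can start immediately at hour 0; it finishes at hour 8.
Model export cannot begin until data ingestion (finishes hour 8). It runs from hour 8 to 8 + 1 = hour 9.
Hyperparameter sweep cannot begin until data ingestion (finishes hour 8). It runs from hour 8 to 8 + 9 = hour 17.
Feature extraction waits on data ingestion (finishes hour 8), so it starts at hour 8 and finishes at 8 + 5 = hour 13.
After feature extraction (finishes hour 13), evaluation can start at hour 13 and finishes at hour 16.
Calibration needs all of evaluation (finishes hour 16); hyperparameter sweep (finishes hour 17). That puts its earliest start at hour 17; it finishes at 17 + 2 = hour 19.
All tasks are finished once the last one completes. Finish times: Data ingestion at 8, Feature extraction at 13, Hyperparameter sweep at 17, Evaluation at 16, Calibration at 19, Model export at 9. The latest is hour 19.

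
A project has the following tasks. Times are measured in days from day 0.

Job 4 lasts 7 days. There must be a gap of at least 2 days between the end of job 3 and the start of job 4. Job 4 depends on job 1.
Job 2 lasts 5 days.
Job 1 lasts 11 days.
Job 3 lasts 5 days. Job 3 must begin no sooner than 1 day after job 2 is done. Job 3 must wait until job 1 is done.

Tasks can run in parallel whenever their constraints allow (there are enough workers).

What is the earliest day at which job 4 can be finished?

25

Nothing blocks job 2, so it runs from day 0 to day 5.
Job 1 can start immediately at day 0; it finishes at day 11.
For job 3: job 2 (finishes day 5, plus 1-day gap → day 6); job 1 (finishes day 11). Taking the maximum gives a start of day 11, and it finishes at 11 + 5 = day 16.
Job 4 cannot start until job 3 (finishes day 16, plus 2-day gap → day 18); job 1 (finishes day 11). The controlling bound is day 18, so job 4 finishes at 18 + 7 = day 25.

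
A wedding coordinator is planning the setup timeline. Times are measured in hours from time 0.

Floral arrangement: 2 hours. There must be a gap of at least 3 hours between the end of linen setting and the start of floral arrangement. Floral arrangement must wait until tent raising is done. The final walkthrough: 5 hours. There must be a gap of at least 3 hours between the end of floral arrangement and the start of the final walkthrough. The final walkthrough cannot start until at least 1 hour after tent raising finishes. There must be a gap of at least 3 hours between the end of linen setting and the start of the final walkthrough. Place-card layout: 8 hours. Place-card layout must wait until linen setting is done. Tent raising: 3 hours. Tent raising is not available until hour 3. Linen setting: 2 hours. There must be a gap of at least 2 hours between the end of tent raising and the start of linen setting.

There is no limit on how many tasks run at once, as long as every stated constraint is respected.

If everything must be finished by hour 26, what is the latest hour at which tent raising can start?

Nothing follows the final walkthrough; the deadline of hour 26 is its only limit. It must start by 26 − 5 = hour 21.
Floral arrangement has to be done before the final walkthrough (must start by hour 21, minus 3-hour gap → hour 18). That means finishing by hour 18, i.e. starting by 18 − 2 = hour 16.
Place-card layout has no dependents, so it just needs to finish by hour 26. Starting by 26 − 8 = hour 18 achieves that.
Linen setting has several dependents: floral arrangement (must start by hour 16, minus 3-hour gap → hour 13); place-card layout (must start by hour 18); the final walkthrough (must start by hour 21, minus 3-hour gap → hour 18). The earliest of those limits is hour 13, so linen setting must start by 13 − 2 = hour 11.
Tent raising must finish in time for linen setting (must start by hour 11, minus 2-hour gap → hour 9); floral arrangement (must start by hour 16); the final walkthrough (must start by hour 21, minus 1-hour gap → hour 20). The tightest is hour 9, so tent raising must start by 9 − 3 = hour 6.

6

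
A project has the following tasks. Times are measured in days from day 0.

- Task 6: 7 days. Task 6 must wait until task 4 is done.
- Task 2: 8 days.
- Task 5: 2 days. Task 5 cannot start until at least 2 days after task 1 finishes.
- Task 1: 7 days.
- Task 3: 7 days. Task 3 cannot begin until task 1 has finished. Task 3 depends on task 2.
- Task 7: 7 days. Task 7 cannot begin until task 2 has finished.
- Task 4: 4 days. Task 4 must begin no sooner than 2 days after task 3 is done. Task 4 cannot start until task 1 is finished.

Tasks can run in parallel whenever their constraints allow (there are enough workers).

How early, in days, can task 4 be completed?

Task 2 can start immediately at day 0; it finishes at day 8.
Task 1 has no prerequisites, so it starts at day 0 and finishes at day 7.
Task 3 needs all of task 1 (finishes day 7); task 2 (finishes day 8). That puts its earliest start at day 8; it finishes at 8 + 7 = day 15.
Task 4 has to wait for task 3 (finishes day 15, plus 2-day gap → day 17); task 1 (finishes day 7). The latest of these is day 17, so task 4 runs day 17 to 17 + 4 = day 21.

21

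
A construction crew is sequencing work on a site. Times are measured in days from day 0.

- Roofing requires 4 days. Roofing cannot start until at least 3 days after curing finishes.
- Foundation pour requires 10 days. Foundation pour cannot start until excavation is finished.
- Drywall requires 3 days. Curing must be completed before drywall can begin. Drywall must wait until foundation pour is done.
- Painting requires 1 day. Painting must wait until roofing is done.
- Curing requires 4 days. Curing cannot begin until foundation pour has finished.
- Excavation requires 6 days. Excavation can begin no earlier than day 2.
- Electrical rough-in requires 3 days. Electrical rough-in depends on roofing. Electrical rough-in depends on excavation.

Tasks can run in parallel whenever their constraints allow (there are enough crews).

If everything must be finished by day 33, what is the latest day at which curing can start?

Nothing follows electrical rough-in; the deadline of day 33 is its only limit. It must start by 33 − 3 = day 30.
Nothing follows painting; the deadline of day 33 is its only limit. It must start by 33 − 1 = day 32.
Roofing has several dependents: electrical rough-in (must start by day 30); painting (must start by day 32). The earliest of those limits is day 30, so roofing must start by 30 − 4 = day 26.
To finish by day 33, drywall (duration 3) must start no later than day 30.
For curing: roofing (must start by day 26, minus 3-day gap → day 23); drywall (must start by day 30). The most restrictive is day 23; with a 4-day duration, curing must start by day 19.

19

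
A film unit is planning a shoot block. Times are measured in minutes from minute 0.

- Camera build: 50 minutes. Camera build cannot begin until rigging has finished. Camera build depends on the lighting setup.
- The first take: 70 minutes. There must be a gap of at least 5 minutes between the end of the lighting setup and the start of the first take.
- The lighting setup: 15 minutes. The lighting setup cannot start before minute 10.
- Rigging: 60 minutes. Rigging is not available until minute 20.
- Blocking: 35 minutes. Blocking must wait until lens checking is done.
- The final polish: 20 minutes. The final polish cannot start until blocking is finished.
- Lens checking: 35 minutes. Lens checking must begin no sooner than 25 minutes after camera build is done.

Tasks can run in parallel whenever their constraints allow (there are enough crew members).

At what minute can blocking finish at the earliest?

The lighting setup waits on its own release at minute 10, so it starts at minute 10 and finishes at 10 + 15 = minute 25.
After its own release at minute 20, rigging can start at minute 20 and finishes at minute 80.
Camera build needs all of rigging (finishes minute 80); the lighting setup (finishes minute 25). That puts its earliest start at minute 80; it finishes at 80 + 50 = minute 130.
Lens checking cannot begin until camera build (finishes minute 130, plus 25-minute gap → minute 155). It runs from minute 155 to 155 + 35 = minute 190.
After lens checking (finishes minute 190), blocking can start at minute 190 and finishes at minute 225.

225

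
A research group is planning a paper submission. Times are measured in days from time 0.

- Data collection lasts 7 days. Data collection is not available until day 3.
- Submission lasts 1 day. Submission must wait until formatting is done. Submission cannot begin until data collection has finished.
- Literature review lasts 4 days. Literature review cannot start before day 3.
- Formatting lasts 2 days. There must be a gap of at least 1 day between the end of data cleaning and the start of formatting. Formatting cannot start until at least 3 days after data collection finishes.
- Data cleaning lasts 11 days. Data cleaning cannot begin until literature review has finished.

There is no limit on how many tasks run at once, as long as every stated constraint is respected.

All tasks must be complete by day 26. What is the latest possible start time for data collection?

13

Nothing follows submission; the deadline of day 26 is its only limit. It must start by 26 − 1 = day 25.
Formatting feeds into submission (must start by day 25); so formatting must finish by day 25 and therefore start by day 23.
Data collection feeds formatting (must start by day 23, minus 3-day gap → day 20); submission (must start by day 25). Taking the minimum, data collection must finish by day 20 and start by 20 − 7 = day 13.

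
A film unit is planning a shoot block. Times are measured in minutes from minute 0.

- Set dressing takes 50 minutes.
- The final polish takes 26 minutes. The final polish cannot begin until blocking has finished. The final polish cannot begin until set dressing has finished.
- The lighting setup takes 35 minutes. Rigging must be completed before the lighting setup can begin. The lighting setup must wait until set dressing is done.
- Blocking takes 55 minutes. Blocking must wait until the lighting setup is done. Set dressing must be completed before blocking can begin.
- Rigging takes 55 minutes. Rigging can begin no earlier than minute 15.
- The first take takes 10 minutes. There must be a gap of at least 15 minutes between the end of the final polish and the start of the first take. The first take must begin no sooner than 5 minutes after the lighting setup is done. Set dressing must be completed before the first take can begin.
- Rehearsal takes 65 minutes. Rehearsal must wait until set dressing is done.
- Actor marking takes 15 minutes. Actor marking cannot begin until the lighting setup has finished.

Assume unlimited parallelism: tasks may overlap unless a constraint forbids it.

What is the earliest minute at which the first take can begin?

Nothing blocks set dressing, so it runs from minute 0 to minute 50.
After its own release at minute 15, rigging can start at minute 15 and finishes at minute 70.
The lighting setup cannot start until rigging (finishes minute 70); set dressing (finishes minute 50). The controlling bound is minute 70, so the lighting setup finishes at 70 + 35 = minute 105.
For blocking: the lighting setup (finishes minute 105); set dressing (finishes minute 50). Taking the maximum gives a start of minute 105, and it finishes at 105 + 55 = minute 160.
The final polish needs all of blocking (finishes minute 160); set dressing (finishes minute 50). That puts its earliest start at minute 160; it finishes at 160 + 26 = minute 186.
The first take waits on the final polish (finishes minute 186, plus 15-minute gap → minute 201); the lighting setup (finishes minute 105, plus 5-minute gap → minute 110); set dressing (finishes minute 50). The latest of these is minute 201, which is the earliest the first take can start.

201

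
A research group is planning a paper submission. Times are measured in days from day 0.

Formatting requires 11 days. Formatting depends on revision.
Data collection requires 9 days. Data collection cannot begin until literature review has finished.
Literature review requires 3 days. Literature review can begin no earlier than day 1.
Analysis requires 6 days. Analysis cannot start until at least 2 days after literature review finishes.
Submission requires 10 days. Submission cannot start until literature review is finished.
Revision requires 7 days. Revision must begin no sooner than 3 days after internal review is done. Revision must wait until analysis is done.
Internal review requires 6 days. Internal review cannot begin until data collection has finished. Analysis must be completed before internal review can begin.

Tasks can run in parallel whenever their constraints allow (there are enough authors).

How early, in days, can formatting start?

Literature review waits on its own release at day 1, so it starts at day 1 and finishes at 1 + 3 = day 4.
Analysis cannot begin until literature review (finishes day 4, plus 2-day gap → day 6). It runs from day 6 to 6 + 6 = day 12.
Data collection cannot begin until literature review (finishes day 4). It runs from day 4 to 4 + 9 = day 13.
Internal review needs all of data collection (finishes day 13); analysis (finishes day 12). That puts its earliest start at day 13; it finishes at 13 + 6 = day 19.
For revision: internal review (finishes day 19, plus 3-day gap → day 22); analysis (finishes day 12). Taking the maximum gives a start of day 22, and it finishes at 22 + 7 = day 29.
Formatting waits on revision (finishes day 29), so the earliest it can start is day 29.

29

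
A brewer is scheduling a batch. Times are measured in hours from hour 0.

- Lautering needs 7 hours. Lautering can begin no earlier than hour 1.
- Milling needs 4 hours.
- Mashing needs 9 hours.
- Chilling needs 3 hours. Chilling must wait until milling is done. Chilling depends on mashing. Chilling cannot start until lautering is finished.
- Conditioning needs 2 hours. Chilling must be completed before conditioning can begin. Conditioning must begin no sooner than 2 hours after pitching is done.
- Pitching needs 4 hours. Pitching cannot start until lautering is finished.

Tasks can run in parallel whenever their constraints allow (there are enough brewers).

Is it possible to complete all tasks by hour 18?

Yes

After its own release at hour 1, lautering can start at hour 1 and finishes at hour 8.
Pitching waits on lautering (finishes hour 8), so it starts at hour 8 and finishes at 8 + 4 = hour 12.
Nothing blocks mashing, so it runs from hour 0 to hour 9.
Nothing blocks milling, so it runs from hour 0 to hour 4.
Chilling needs all of milling (finishes hour 4); mashing (finishes hour 9); lautering (finishes hour 8). That puts its earliest start at hour 9; it finishes at 9 + 3 = hour 12.
For conditioning: chilling (finishes hour 12); pitching (finishes hour 12, plus 2-hour gap → hour 14). Taking the maximum gives a start of hour 14, and it finishes at 14 + 2 = hour 16.
Every task is finished by hour 16, which is no later than the deadline of 18, so the schedule is feasible.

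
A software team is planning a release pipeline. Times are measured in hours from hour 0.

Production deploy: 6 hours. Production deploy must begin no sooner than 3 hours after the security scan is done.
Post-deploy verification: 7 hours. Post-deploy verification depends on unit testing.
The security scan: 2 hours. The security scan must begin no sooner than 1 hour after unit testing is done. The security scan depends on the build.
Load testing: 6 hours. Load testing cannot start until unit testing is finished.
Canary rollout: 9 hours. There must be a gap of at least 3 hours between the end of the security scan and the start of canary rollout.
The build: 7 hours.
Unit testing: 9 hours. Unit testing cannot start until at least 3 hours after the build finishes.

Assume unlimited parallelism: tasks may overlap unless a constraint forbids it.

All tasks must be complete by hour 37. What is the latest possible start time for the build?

3

Nothing follows canary rollout; the deadline of hour 37 is its only limit. It must start by 37 − 9 = hour 28.
Production deploy must finish by hour 37; it takes 6 hours, so it must start by 37 − 6 = hour 31.
For the security scan: canary rollout (must start by hour 28, minus 3-hour gap → hour 25); production deploy (must start by hour 31, minus 3-hour gap → hour 28). The most restrictive is hour 25; with a 2-hour duration, the security scan must start by hour 23.
Load testing must finish by hour 37; it takes 6 hours, so it must start by 37 − 6 = hour 31.
Post-deploy verification must finish by hour 37; it takes 7 hours, so it must start by 37 − 7 = hour 30.
Unit testing has several dependents: the security scan (must start by hour 23, minus 1-hour gap → hour 22); load testing (must start by hour 31); post-deploy verification (must start by hour 30). The earliest of those limits is hour 22, so unit testing must start by 22 − 9 = hour 13.
For the build: unit testing (must start by hour 13, minus 3-hour gap → hour 10); the security scan (must start by hour 23). The most restrictive is hour 10; with a 7-hour duration, the build must start by hour 3.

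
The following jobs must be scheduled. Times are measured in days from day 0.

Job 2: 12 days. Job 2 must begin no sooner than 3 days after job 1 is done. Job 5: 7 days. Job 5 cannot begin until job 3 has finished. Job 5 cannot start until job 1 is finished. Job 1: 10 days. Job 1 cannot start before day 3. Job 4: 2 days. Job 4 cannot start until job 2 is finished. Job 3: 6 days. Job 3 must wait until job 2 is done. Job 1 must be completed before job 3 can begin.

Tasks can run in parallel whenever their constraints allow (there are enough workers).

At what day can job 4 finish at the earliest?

Job 1 waits on its own release at day 3, so it starts at day 3 and finishes at 3 + 10 = day 13.
Job 2 cannot begin until job 1 (finishes day 13, plus 3-day gap → day 16). It runs from day 16 to 16 + 12 = day 28.
Job 4 waits on job 2 (finishes day 28), so it starts at day 28 and finishes at 28 + 2 = day 30.

30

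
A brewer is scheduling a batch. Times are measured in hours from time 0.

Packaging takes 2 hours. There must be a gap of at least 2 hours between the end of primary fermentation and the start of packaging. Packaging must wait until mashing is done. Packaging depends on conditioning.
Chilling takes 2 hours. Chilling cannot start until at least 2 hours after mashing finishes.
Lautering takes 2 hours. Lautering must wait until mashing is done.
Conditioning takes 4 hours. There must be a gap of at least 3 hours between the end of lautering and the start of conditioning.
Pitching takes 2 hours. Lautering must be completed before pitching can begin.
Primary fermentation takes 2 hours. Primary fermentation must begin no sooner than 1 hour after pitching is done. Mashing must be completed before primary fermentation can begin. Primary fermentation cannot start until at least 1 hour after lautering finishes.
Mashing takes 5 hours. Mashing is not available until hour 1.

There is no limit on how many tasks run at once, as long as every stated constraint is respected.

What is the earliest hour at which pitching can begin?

After its own release at hour 1, mashing can start at hour 1 and finishes at hour 6.
After mashing (finishes hour 6), lautering can start at hour 6 and finishes at hour 8.
Pitching waits on lautering (finishes hour 8), so the earliest it can start is hour 8.

8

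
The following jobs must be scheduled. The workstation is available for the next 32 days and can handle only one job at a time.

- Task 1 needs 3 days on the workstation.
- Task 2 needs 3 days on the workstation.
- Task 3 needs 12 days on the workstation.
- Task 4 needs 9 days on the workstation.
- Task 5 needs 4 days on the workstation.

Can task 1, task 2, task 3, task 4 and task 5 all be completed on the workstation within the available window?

Running back to back, the jobs need 3 + 3 + 12 + 9 + 4 = 31 days on the workstation.
Since 31 ≤ 32, they fit within the window.

Yes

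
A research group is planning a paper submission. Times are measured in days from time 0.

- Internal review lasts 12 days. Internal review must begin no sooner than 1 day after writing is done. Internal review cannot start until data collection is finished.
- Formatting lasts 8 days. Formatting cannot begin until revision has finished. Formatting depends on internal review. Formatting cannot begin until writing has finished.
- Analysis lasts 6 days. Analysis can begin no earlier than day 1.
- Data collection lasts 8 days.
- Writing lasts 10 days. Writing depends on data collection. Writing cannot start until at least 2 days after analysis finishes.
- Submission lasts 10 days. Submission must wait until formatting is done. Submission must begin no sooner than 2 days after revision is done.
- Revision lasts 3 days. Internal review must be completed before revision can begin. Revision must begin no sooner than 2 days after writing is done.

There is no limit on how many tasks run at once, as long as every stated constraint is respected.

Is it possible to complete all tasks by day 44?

Analysis waits on its own release at day 1, so it starts at day 1 and finishes at 1 + 6 = day 7.
Data collection has no prerequisites, so it starts at day 0 and finishes at day 8.
Writing has to wait for data collection (finishes day 8); analysis (finishes day 7, plus 2-day gap → day 9). The latest of these is day 9, so writing runs day 9 to 9 + 10 = day 19.
Internal review cannot start until writing (finishes day 19, plus 1-day gap → day 20); data collection (finishes day 8). The controlling bound is day 20, so internal review finishes at 20 + 12 = day 32.
Revision has to wait for internal review (finishes day 32); writing (finishes day 19, plus 2-day gap → day 21). The latest of these is day 32, so revision runs day 32 to 32 + 3 = day 35.
Formatting cannot start until revision (finishes day 35); internal review (finishes day 32); writing (finishes day 19). The controlling bound is day 35, so formatting finishes at 35 + 8 = day 43.
For submission: formatting (finishes day 43); revision (finishes day 35, plus 2-day gap → day 37). Taking the maximum gives a start of day 43, and it finishes at 43 + 10 = day 53.
The earliest everything can be done is day 53, which is after the deadline of 44, so it is not possible.

No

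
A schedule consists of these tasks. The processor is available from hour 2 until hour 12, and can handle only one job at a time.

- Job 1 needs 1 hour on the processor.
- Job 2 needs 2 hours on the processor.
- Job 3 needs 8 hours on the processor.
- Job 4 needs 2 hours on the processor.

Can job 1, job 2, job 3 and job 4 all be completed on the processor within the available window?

The processor window is 12 − 2 = 10 hours.
Running back to back, the jobs need 1 + 2 + 8 + 2 = 13 hours on the processor.
Since 13 > 10, they cannot all fit.

No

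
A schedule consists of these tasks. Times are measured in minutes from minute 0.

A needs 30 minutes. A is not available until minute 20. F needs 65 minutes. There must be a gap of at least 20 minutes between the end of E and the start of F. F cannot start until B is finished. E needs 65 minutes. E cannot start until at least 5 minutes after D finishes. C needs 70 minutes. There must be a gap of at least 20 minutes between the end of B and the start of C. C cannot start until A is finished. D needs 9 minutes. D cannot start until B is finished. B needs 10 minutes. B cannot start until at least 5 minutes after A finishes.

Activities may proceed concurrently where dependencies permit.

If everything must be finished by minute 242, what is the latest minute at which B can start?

Nothing follows C; the deadline of minute 242 is its only limit. It must start by 242 − 70 = minute 172.
To finish by minute 242, F (duration 65) must start no later than minute 177.
E feeds into F (must start by minute 177, minus 20-minute gap → minute 157); so E must finish by minute 157 and therefore start by minute 92.
D feeds into E (must start by minute 92, minus 5-minute gap → minute 87); so D must finish by minute 87 and therefore start by minute 78.
For B: C (must start by minute 172, minus 20-minute gap → minute 152); D (must start by minute 78); F (must start by minute 177). The most restrictive is minute 78; with a 10-minute duration, B must start by minute 68.

68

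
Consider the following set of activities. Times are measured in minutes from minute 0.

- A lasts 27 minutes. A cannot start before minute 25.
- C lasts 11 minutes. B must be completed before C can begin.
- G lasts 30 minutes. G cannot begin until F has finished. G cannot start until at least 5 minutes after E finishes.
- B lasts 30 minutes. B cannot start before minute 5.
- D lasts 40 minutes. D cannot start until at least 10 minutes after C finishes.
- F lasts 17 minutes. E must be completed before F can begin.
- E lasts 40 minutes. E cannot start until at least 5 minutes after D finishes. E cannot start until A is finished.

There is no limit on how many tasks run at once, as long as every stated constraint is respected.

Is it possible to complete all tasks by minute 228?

B cannot begin until its own release at minute 5. It runs from minute 5 to 5 + 30 = minute 35.
C cannot begin until B (finishes minute 35). It runs from minute 35 to 35 + 11 = minute 46.
D waits on C (finishes minute 46, plus 10-minute gap → minute 56), so it starts at minute 56 and finishes at 56 + 40 = minute 96.
After its own release at minute 25, A can start at minute 25 and finishes at minute 52.
E needs all of D (finishes minute 96, plus 5-minute gap → minute 101); A (finishes minute 52). That puts its earliest start at minute 101; it finishes at 101 + 40 = minute 141.
F waits on E (finishes minute 141), so it starts at minute 141 and finishes at 141 + 17 = minute 158.
For G: F (finishes minute 158); E (finishes minute 141, plus 5-minute gap → minute 146). Taking the maximum gives a start of minute 158, and it finishes at 158 + 30 = minute 188.
Every task is finished by minute 188, which is no later than the deadline of 228, so the schedule is feasible.

Yes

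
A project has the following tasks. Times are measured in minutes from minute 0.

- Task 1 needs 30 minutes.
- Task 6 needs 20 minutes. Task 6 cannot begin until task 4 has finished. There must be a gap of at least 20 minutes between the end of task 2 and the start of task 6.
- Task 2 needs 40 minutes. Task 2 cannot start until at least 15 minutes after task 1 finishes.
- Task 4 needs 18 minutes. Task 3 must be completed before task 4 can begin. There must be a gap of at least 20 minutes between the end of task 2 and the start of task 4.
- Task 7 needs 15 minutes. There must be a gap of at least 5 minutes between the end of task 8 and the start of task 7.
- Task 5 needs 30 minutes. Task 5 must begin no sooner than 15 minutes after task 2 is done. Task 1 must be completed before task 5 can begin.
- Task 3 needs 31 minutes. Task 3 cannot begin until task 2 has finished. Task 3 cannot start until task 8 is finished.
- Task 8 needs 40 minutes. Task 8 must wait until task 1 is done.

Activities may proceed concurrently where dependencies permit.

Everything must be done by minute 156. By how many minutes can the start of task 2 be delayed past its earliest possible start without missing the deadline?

2

Task 1 has no prerequisites, so it starts at minute 0 and finishes at minute 30.
Task 2 cannot begin until task 1 (finishes minute 30, plus 15-minute gap → minute 45). It runs from minute 45 to 45 + 40 = minute 85.

Working backward from the deadline:
Nothing follows task 6; the deadline of minute 156 is its only limit. It must start by 156 − 20 = minute 136.
Task 4 feeds into task 6 (must start by minute 136); so task 4 must finish by minute 136 and therefore start by minute 118.
Task 3 must finish before task 4 (must start by minute 118). With a 31-minute duration, task 3 must start by 118 − 31 = minute 87.
Nothing follows task 5; the deadline of minute 156 is its only limit. It must start by 156 − 30 = minute 126.
For task 2: task 3 (must start by minute 87); task 4 (must start by minute 118, minus 20-minute gap → minute 98); task 5 (must start by minute 126, minus 15-minute gap → minute 111); task 6 (must start by minute 136, minus 20-minute gap → minute 116). The most restrictive is minute 87; with a 40-minute duration, task 2 must start by minute 47.
So task 2 can start as early as minute 45 and as late as minute 47, giving 47 − 45 = 2 minutes of slack.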